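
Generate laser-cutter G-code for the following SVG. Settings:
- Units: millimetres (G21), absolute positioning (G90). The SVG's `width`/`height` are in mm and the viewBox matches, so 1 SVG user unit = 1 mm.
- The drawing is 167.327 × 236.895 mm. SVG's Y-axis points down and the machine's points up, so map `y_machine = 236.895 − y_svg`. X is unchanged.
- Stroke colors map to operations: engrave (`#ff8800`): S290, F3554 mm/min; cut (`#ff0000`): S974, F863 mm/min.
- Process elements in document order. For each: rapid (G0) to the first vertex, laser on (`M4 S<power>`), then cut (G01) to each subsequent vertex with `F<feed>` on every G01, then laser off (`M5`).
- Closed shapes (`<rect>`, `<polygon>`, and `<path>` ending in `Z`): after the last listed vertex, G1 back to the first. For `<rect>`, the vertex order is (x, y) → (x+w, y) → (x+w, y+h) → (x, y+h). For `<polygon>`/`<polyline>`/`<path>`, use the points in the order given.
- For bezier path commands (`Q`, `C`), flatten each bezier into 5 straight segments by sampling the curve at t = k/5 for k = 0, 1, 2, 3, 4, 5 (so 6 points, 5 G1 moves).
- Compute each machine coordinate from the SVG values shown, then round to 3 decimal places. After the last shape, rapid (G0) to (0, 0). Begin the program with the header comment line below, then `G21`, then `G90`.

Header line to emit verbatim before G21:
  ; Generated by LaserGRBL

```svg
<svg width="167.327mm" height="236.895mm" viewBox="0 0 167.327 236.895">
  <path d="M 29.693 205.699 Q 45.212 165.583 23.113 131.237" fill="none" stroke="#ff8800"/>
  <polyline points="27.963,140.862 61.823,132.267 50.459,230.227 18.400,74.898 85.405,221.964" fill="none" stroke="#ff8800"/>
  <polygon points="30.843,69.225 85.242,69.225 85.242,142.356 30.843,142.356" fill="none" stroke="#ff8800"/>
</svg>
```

; Generated by LaserGRBL
G21
G90
G0 X29.693 Y31.196
M4 S290
G01 X34.396 Y47.012 F3554
G01 X36.089 Y62.366 F3554
G01 X34.773 Y77.258 F3554
G01 X30.448 Y91.689 F3554
G01 X23.113 Y105.658 F3554
M5
G0 X27.963 Y96.033
M4 S290
G01 X61.823 Y104.628 F3554
G01 X50.459 Y6.668 F3554
G01 X18.400 Y161.997 F3554
G01 X85.405 Y14.931 F3554
M5
G0 X30.843 Y167.670
M4 S290
G01 X85.242 Y167.670 F3554
G01 X85.242 Y94.539 F3554
G01 X30.843 Y94.539 F3554
G01 X30.843 Y167.670 F3554
M5
G0 X0.000 Y0.000

viewBox `0 0 167.327 236.895` with mm width/height → 1 unit = 1 mm. Flip: y_m = 236.895 − y_svg.

**Shape 1** — `<path>` quadratic bezier, stroke `#ff8800` → engrave (S290, F3554). Control points (SVG): P0=(29.693,205.699), P1=(45.212,165.583), P2=(23.113,131.237); sampled at t=k/5. Machine vertices: (29.693,31.196) → (34.396,47.012) → (36.089,62.366) → (34.773,77.258) → (30.448,91.689) → (23.113,105.658). Open path.

**Shape 2** — `<polyline>` open polyline, stroke `#ff8800` → engrave (S290, F3554). Machine vertices: (27.963,96.033) → (61.823,104.628) → (50.459,6.668) → (18.400,161.997) → (85.405,14.931). Open path.

**Shape 3** — `<polygon>` rectangle, stroke `#ff8800` → engrave (S290, F3554). Machine vertices: (30.843,167.670) → (85.242,167.670) → (85.242,94.539) → (30.843,94.539) → (30.843,167.670). Closed: final G1 returns to the first vertex.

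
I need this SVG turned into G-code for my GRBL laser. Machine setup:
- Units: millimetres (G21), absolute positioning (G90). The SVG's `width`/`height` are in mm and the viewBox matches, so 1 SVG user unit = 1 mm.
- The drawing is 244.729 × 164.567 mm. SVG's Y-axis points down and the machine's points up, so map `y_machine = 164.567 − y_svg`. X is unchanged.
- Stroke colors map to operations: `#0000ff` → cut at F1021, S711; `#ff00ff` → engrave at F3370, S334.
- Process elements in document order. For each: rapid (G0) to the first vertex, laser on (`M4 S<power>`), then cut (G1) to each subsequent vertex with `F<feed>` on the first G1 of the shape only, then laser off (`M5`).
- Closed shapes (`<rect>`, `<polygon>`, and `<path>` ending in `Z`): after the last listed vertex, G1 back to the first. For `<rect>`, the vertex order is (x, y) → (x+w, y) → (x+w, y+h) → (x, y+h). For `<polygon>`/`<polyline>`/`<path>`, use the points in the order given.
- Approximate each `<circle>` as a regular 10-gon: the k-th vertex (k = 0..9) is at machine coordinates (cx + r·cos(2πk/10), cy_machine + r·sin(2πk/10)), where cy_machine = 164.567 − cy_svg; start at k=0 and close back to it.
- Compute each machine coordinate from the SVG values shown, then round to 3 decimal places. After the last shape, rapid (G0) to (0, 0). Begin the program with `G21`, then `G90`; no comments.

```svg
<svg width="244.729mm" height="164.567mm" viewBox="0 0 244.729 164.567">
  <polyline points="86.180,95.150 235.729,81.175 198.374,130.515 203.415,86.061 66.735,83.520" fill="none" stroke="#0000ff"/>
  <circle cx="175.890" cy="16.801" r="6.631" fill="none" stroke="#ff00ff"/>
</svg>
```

Since the viewBox matches the mm dimensions, user units are millimetres directly. The only transform is the Y-flip y_m = 164.567 − y_svg.

Shape 1 is a open polyline drawn with `<polyline>`. Its stroke #0000ff means cut at S711, F1021. After flipping Y the toolpath is (86.180,69.417) → (235.729,83.392) → (198.374,34.052) → (203.415,78.506) → (66.735,81.047).

Shape 2 is a circle drawn with `<circle>`. Its stroke #ff00ff means engrave at S334, F3370. After flipping Y the toolpath is (182.521,147.766) → (181.255,151.664) → (177.939,154.072) → (173.841,154.072) → (170.525,151.664) → (169.259,147.766) → (170.525,143.868) → (173.841,141.460) → (177.939,141.460) → (181.255,143.868) → (182.521,147.766), returning to the start.

G21
G90
G0 X86.180 Y69.417
M4 S711
G1 X235.729 Y83.392 F1021
G1 X198.374 Y34.052
G1 X203.415 Y78.506
G1 X66.735 Y81.047
M5
G0 X182.521 Y147.766
M4 S334
G1 X181.255 Y151.664 F3370
G1 X177.939 Y154.072
G1 X173.841 Y154.072
G1 X170.525 Y151.664
G1 X169.259 Y147.766
G1 X170.525 Y143.868
G1 X173.841 Y141.460
G1 X177.939 Y141.460
G1 X181.255 Y143.868
G1 X182.521 Y147.766
M5
G0 X0.000 Y0.000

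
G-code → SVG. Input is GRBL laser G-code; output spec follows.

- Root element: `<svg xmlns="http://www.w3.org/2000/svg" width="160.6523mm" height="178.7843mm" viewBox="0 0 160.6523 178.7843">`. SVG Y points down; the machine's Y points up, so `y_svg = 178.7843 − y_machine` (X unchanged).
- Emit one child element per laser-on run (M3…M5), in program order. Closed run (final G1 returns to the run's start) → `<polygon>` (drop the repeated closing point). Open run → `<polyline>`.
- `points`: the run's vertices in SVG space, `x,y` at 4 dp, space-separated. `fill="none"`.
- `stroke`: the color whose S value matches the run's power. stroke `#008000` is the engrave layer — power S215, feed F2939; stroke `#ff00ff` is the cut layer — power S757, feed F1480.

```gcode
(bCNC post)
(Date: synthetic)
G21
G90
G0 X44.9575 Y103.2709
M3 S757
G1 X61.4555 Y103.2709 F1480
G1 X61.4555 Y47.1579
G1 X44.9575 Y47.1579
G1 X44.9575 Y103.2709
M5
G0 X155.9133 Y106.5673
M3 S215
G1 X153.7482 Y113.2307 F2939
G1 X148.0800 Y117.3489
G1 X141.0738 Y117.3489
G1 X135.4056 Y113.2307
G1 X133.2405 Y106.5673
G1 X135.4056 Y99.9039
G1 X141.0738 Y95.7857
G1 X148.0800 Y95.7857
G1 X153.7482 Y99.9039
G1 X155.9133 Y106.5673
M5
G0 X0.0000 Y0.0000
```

<svg xmlns="http://www.w3.org/2000/svg" width="160.6523mm" height="178.7843mm" viewBox="0 0 160.6523 178.7843">
  <polygon points="44.9575,75.5134 61.4555,75.5134 61.4555,131.6264 44.9575,131.6264" fill="none" stroke="#ff00ff"/>
  <polygon points="155.9133,72.2170 153.7482,65.5536 148.0800,61.4354 141.0738,61.4354 135.4056,65.5536 133.2405,72.2170 135.4056,78.8804 141.0738,82.9986 148.0800,82.9986 153.7482,78.8804" fill="none" stroke="#008000"/>
</svg>

y_svg = 178.7843 − y_m.

[1] S757→`#ff00ff` (cut); closed run; points: 44.9575,75.5134 61.4555,75.5134 61.4555,131.6264 44.9575,131.6264

[2] S215→`#008000` (engrave); closed run; points: 155.9133,72.2170 153.7482,65.5536 148.0800,61.4354 141.0738,61.4354 135.4056,65.5536 133.2405,72.2170 135.4056,78.8804 141.0738,82.9986 148.0800,82.9986 153.7482,78.8804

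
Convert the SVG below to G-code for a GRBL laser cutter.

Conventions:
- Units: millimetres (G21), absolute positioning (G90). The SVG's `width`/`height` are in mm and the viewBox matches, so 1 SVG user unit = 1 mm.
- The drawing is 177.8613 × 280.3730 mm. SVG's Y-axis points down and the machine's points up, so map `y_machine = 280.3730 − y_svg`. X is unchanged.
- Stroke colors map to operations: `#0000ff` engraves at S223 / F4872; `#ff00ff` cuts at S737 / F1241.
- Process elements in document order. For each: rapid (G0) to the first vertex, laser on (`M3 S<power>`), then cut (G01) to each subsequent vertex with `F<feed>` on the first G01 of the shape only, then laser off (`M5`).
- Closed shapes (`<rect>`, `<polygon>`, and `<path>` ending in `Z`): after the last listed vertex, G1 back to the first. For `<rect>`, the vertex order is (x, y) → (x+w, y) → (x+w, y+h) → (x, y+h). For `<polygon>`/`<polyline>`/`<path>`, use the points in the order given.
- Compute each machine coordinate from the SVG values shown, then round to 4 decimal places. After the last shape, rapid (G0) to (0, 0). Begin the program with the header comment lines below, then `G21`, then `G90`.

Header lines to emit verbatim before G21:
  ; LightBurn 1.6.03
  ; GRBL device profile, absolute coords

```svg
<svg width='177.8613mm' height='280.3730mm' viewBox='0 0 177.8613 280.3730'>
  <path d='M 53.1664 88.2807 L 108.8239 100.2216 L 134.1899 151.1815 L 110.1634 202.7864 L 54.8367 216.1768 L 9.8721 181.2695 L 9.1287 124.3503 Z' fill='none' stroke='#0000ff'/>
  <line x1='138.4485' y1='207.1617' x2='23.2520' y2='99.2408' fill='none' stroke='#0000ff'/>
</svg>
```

; LightBurn 1.6.03
; GRBL device profile, absolute coords
G21
G90
G0 X53.1664 Y192.0923
M3 S223
G01 X108.8239 Y180.1514 F4872
G01 X134.1899 Y129.1915
G01 X110.1634 Y77.5866
G01 X54.8367 Y64.1962
G01 X9.8721 Y99.1035
G01 X9.1287 Y156.0227
G01 X53.1664 Y192.0923
M5
G0 X138.4485 Y73.2113
M3 S223
G01 X23.2520 Y181.1322 F4872
M5
G0 X0.0000 Y0.0000

viewBox `0 0 177.8613 280.3730` with mm width/height → 1 unit = 1 mm. Flip: y_m = 280.3730 − y_svg.

**Shape 1** — `<path>` regular polygon, stroke `#0000ff` → engrave (S223, F4872). Machine vertices: (53.1664,192.0923) → (108.8239,180.1514) → (134.1899,129.1915) → (110.1634,77.5866) → (54.8367,64.1962) → (9.8721,99.1035) → (9.1287,156.0227) → (53.1664,192.0923). Closed: final G1 returns to the first vertex.

**Shape 2** — `<line>` line segment, stroke `#0000ff` → engrave (S223, F4872). Machine vertices: (138.4485,73.2113) → (23.2520,181.1322). Open path.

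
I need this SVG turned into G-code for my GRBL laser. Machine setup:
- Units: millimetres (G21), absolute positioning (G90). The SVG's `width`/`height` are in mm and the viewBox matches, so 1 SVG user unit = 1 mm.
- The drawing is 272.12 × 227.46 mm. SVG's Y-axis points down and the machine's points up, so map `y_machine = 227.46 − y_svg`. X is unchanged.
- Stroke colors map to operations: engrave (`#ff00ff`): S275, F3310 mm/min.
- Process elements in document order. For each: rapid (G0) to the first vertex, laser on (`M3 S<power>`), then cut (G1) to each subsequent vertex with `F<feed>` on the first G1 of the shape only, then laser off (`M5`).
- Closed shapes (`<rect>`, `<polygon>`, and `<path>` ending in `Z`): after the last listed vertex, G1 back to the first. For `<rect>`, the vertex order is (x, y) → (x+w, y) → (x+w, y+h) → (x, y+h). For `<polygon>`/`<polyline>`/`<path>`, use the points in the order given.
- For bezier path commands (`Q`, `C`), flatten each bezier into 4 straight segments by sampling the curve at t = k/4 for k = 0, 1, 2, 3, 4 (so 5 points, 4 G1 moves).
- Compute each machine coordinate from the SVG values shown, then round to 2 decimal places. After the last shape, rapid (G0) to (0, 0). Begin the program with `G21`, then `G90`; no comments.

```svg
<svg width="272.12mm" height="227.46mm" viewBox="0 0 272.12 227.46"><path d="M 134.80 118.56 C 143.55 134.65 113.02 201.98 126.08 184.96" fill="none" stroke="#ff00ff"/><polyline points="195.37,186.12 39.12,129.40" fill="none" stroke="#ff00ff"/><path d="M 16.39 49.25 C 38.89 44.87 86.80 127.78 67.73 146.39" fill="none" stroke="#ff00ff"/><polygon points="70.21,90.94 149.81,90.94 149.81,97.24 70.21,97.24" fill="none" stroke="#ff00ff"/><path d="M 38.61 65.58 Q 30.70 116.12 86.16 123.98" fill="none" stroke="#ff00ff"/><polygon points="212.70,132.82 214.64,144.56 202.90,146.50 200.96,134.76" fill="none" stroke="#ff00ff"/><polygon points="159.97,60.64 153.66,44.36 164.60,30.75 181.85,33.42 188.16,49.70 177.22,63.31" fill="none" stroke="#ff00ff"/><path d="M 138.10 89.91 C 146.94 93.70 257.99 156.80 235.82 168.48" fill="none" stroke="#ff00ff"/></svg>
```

G21
G90
G0 X134.80 Y108.90
M3 S275
G1 X135.29 Y89.34 F3310
G1 X128.82 Y63.28
G1 X123.16 Y43.43
G1 X126.08 Y42.50
M5
G0 X195.37 Y41.34
M3 S275
G1 X39.12 Y98.06 F3310
M5
G0 X16.39 Y178.21
M3 S275
G1 X36.59 Y167.50 F3310
G1 X57.65 Y138.26
G1 X70.92 Y104.72
G1 X67.73 Y81.07
M5
G0 X70.21 Y136.52
M3 S275
G1 X149.81 Y136.52 F3310
G1 X149.81 Y130.22
G1 X70.21 Y130.22
G1 X70.21 Y136.52
M5
G0 X38.61 Y161.88
M3 S275
G1 X38.62 Y139.28 F3310
G1 X46.54 Y122.01
G1 X62.39 Y110.08
G1 X86.16 Y103.48
M5
G0 X212.70 Y94.64
M3 S275
G1 X214.64 Y82.90 F3310
G1 X202.90 Y80.96
G1 X200.96 Y92.70
G1 X212.70 Y94.64
M5
G0 X159.97 Y166.82
M3 S275
G1 X153.66 Y183.10 F3310
G1 X164.60 Y196.71
G1 X181.85 Y194.04
G1 X188.16 Y177.76
G1 X177.22 Y164.15
G1 X159.97 Y166.82
M5
G0 X138.10 Y137.55
M3 S275
G1 X160.22 Y125.32 F3310
G1 X198.59 Y101.22
G1 X231.15 Y75.65
G1 X235.82 Y58.98
M5
G0 X0.00 Y0.00

viewBox `0 0 272.12 227.46` with mm width/height → 1 unit = 1 mm. Flip: y_m = 227.46 − y_svg.

**Shape 1** — `<path>` cubic bezier, stroke `#ff00ff` → engrave (S275, F3310). Control points (SVG): P0=(134.80,118.56), P1=(143.55,134.65), P2=(113.02,201.98), P3=(126.08,184.96); sampled at t=k/4. Machine vertices: (134.80,108.90) → (135.29,89.34) → (128.82,63.28) → (123.16,43.43) → (126.08,42.50). Open path.

**Shape 2** — `<polyline>` line segment, stroke `#ff00ff` → engrave (S275, F3310). Machine vertices: (195.37,41.34) → (39.12,98.06). Open path.

**Shape 3** — `<path>` cubic bezier, stroke `#ff00ff` → engrave (S275, F3310). Control points (SVG): P0=(16.39,49.25), P1=(38.89,44.87), P2=(86.80,127.78), P3=(67.73,146.39); sampled at t=k/4. Machine vertices: (16.39,178.21) → (36.59,167.50) → (57.65,138.26) → (70.92,104.72) → (67.73,81.07). Open path.

**Shape 4** — `<polygon>` rectangle, stroke `#ff00ff` → engrave (S275, F3310). Machine vertices: (70.21,136.52) → (149.81,136.52) → (149.81,130.22) → (70.21,130.22) → (70.21,136.52). Closed: final G1 returns to the first vertex.

**Shape 5** — `<path>` quadratic bezier, stroke `#ff00ff` → engrave (S275, F3310). Control points (SVG): P0=(38.61,65.58), P1=(30.70,116.12), P2=(86.16,123.98); sampled at t=k/4. Machine vertices: (38.61,161.88) → (38.62,139.28) → (46.54,122.01) → (62.39,110.08) → (86.16,103.48). Open path.

**Shape 6** — `<polygon>` regular polygon, stroke `#ff00ff` → engrave (S275, F3310). Machine vertices: (212.70,94.64) → (214.64,82.90) → (202.90,80.96) → (200.96,92.70) → (212.70,94.64). Closed: final G1 returns to the first vertex.

**Shape 7** — `<polygon>` regular polygon, stroke `#ff00ff` → engrave (S275, F3310). Machine vertices: (159.97,166.82) → (153.66,183.10) → (164.60,196.71) → (181.85,194.04) → (188.16,177.76) → (177.22,164.15) → (159.97,166.82). Closed: final G1 returns to the first vertex.

**Shape 8** — `<path>` cubic bezier, stroke `#ff00ff` → engrave (S275, F3310). Control points (SVG): P0=(138.10,89.91), P1=(146.94,93.70), P2=(257.99,156.80), P3=(235.82,168.48); sampled at t=k/4. Machine vertices: (138.10,137.55) → (160.22,125.32) → (198.59,101.22) → (231.15,75.65) → (235.82,58.98). Open path.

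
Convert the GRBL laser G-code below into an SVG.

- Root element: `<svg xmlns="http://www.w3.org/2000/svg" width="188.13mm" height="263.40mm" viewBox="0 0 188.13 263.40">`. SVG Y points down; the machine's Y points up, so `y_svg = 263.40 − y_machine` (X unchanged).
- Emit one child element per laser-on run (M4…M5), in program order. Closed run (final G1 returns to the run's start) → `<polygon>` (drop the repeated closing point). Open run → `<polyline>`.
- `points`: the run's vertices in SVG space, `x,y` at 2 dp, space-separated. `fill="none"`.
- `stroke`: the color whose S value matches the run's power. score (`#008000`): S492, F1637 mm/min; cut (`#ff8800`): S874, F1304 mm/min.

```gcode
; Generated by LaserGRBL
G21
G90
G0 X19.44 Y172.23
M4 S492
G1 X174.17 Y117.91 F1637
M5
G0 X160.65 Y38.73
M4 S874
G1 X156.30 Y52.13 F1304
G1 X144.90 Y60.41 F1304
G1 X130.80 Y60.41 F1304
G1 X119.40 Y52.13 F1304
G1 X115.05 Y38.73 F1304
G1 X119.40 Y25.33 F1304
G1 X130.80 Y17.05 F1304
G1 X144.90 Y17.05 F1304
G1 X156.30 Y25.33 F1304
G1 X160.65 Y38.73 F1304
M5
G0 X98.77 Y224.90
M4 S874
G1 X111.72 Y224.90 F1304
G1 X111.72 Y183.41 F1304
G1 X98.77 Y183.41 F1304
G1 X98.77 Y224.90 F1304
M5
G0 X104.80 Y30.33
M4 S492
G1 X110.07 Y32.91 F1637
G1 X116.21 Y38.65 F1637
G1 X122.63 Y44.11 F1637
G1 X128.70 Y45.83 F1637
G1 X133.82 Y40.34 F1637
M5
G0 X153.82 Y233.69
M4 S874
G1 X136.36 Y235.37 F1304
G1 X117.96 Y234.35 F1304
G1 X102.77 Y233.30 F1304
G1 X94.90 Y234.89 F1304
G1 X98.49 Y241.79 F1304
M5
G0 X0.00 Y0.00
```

<svg xmlns="http://www.w3.org/2000/svg" width="188.13mm" height="263.40mm" viewBox="0 0 188.13 263.40">
  <polyline points="19.44,91.17 174.17,145.49" fill="none" stroke="#008000"/>
  <polygon points="160.65,224.67 156.30,211.27 144.90,202.99 130.80,202.99 119.40,211.27 115.05,224.67 119.40,238.07 130.80,246.35 144.90,246.35 156.30,238.07" fill="none" stroke="#ff8800"/>
  <polygon points="98.77,38.50 111.72,38.50 111.72,79.99 98.77,79.99" fill="none" stroke="#ff8800"/>
  <polyline points="104.80,233.07 110.07,230.49 116.21,224.75 122.63,219.29 128.70,217.57 133.82,223.06" fill="none" stroke="#008000"/>
  <polyline points="153.82,29.71 136.36,28.03 117.96,29.05 102.77,30.10 94.90,28.51 98.49,21.61" fill="none" stroke="#ff8800"/>
</svg>

y_svg = 263.40 − y_m.

[1] S492→`#008000` (score); open run; points: 19.44,91.17 174.17,145.49

[2] S874→`#ff8800` (cut); closed run; points: 160.65,224.67 156.30,211.27 144.90,202.99 130.80,202.99 119.40,211.27 115.05,224.67 119.40,238.07 130.80,246.35 144.90,246.35 156.30,238.07

[3] S874→`#ff8800` (cut); closed run; points: 98.77,38.50 111.72,38.50 111.72,79.99 98.77,79.99

[4] S492→`#008000` (score); open run; points: 104.80,233.07 110.07,230.49 116.21,224.75 122.63,219.29 128.70,217.57 133.82,223.06

[5] S874→`#ff8800` (cut); open run; points: 153.82,29.71 136.36,28.03 117.96,29.05 102.77,30.10 94.90,28.51 98.49,21.61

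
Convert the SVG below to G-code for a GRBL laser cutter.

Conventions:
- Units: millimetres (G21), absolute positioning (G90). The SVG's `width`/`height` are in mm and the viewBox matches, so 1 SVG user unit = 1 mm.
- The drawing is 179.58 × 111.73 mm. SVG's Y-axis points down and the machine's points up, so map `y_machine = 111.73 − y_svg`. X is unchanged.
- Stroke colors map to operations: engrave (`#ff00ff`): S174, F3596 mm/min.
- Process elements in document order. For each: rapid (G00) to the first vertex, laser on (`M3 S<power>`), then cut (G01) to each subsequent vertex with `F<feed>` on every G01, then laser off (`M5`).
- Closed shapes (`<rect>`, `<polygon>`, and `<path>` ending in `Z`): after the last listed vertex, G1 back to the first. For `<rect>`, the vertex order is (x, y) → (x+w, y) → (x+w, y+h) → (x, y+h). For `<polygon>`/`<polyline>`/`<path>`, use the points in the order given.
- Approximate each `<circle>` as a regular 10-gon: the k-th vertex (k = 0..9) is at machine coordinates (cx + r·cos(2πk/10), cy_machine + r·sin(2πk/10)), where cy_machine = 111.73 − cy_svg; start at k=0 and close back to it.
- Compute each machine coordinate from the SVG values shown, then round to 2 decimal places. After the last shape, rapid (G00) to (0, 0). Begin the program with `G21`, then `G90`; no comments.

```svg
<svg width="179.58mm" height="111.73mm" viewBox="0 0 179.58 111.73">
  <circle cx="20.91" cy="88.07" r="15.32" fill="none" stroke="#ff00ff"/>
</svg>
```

Since the viewBox matches the mm dimensions, user units are millimetres directly. The only transform is the Y-flip y_m = 111.73 − y_svg.

Shape 1 is a circle drawn with `<circle>`. Its stroke #ff00ff means engrave at S174, F3596. After flipping Y the toolpath is (36.23,23.66) → (33.30,32.66) → (25.64,38.23) → (16.18,38.23) → (8.52,32.66) → (5.59,23.66) → (8.52,14.66) → (16.18,9.09) → (25.64,9.09) → (33.30,14.66) → (36.23,23.66), returning to the start.

G21
G90
G00 X36.23 Y23.66
M3 S174
G01 X33.30 Y32.66 F3596
G01 X25.64 Y38.23 F3596
G01 X16.18 Y38.23 F3596
G01 X8.52 Y32.66 F3596
G01 X5.59 Y23.66 F3596
G01 X8.52 Y14.66 F3596
G01 X16.18 Y9.09 F3596
G01 X25.64 Y9.09 F3596
G01 X33.30 Y14.66 F3596
G01 X36.23 Y23.66 F3596
M5
G00 X0.00 Y0.00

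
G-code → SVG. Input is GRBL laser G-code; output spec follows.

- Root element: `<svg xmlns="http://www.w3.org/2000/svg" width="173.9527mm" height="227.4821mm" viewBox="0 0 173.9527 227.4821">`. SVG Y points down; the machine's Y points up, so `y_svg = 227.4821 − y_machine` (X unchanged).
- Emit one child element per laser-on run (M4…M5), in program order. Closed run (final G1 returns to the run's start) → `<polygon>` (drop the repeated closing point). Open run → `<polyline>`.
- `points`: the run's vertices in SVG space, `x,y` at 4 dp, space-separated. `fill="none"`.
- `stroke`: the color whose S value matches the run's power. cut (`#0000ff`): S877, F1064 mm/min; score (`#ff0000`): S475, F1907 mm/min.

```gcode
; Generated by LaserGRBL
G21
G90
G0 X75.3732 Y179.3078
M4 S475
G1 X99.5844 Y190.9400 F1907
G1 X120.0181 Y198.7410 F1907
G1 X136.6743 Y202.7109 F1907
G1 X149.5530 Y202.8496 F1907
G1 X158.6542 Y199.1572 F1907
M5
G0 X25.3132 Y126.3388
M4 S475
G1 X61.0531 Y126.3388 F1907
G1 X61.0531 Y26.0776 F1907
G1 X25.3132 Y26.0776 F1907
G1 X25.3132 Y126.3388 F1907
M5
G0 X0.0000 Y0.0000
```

y_svg = 227.4821 − y_m. Every run uses S475, so all elements get stroke `#ff0000` (score).

[1] open run; points: 75.3732,48.1743 99.5844,36.5421 120.0181,28.7411 136.6743,24.7712 149.5530,24.6325 158.6542,28.3249

[2] closed run; points: 25.3132,101.1433 61.0531,101.1433 61.0531,201.4045 25.3132,201.4045

<svg xmlns="http://www.w3.org/2000/svg" width="173.9527mm" height="227.4821mm" viewBox="0 0 173.9527 227.4821">
  <polyline points="75.3732,48.1743 99.5844,36.5421 120.0181,28.7411 136.6743,24.7712 149.5530,24.6325 158.6542,28.3249" fill="none" stroke="#ff0000"/>
  <polygon points="25.3132,101.1433 61.0531,101.1433 61.0531,201.4045 25.3132,201.4045" fill="none" stroke="#ff0000"/>
</svg>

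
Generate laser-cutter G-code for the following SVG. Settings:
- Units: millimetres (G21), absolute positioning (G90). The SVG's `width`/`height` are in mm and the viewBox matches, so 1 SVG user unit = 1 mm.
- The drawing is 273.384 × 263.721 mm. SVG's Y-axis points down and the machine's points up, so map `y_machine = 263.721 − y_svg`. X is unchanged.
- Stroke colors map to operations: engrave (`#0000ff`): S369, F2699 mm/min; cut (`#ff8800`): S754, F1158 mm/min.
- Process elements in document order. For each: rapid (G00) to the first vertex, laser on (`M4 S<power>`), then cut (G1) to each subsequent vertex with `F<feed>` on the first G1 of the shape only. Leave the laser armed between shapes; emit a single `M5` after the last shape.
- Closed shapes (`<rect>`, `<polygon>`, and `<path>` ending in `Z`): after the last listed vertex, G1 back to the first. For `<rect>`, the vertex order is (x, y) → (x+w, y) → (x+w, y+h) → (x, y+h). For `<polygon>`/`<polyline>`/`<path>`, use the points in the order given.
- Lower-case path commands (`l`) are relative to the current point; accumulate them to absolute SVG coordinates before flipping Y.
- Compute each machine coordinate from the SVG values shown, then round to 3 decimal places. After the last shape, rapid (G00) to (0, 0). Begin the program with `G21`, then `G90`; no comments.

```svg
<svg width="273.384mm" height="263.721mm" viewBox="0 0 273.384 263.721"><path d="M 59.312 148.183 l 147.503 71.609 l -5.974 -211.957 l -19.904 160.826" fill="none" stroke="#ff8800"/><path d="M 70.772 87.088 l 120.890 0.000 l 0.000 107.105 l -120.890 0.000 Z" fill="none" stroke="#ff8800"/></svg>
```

1 u = 1 mm; y_m = 263.721 − y.

[1] `<path>` open polyline, #ff8800→cut S754 F1158: (59.312,115.538) → (206.815,43.929) → (200.841,255.886) → (180.937,95.060)

[2] `<path>` rectangle, #ff8800→cut S754 F1158: (70.772,176.633) → (191.662,176.633) → (191.662,69.528) → (70.772,69.528) → (70.772,176.633) (closed)

G21
G90
G00 X59.312 Y115.538
M4 S754
G1 X206.815 Y43.929 F1158
G1 X200.841 Y255.886
G1 X180.937 Y95.060
G00 X70.772 Y176.633
M4 S754
G1 X191.662 Y176.633 F1158
G1 X191.662 Y69.528
G1 X70.772 Y69.528
G1 X70.772 Y176.633
M5
G00 X0.000 Y0.000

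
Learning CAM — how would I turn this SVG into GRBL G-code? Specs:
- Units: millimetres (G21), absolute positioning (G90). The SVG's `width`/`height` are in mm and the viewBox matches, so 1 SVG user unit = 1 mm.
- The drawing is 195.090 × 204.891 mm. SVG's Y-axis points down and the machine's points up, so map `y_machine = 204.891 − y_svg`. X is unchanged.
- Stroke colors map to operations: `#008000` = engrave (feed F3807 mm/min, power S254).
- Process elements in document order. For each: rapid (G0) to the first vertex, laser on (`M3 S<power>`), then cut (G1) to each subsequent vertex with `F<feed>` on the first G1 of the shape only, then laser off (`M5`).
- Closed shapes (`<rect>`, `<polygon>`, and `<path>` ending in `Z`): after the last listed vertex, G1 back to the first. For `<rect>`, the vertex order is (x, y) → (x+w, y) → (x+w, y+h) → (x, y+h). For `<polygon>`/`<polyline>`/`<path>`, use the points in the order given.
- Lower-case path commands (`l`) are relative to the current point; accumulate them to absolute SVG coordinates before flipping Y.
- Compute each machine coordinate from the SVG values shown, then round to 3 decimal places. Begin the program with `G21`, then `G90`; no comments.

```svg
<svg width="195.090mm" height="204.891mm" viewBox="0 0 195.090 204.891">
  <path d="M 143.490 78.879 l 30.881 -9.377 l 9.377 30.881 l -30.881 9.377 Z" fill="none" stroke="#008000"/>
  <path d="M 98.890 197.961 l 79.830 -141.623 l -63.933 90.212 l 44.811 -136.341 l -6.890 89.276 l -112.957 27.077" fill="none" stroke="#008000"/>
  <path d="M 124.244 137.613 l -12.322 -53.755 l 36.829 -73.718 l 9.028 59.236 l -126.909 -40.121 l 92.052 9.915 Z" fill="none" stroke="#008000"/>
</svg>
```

G21
G90
G0 X143.490 Y126.012
M3 S254
G1 X174.371 Y135.389 F3807
G1 X183.748 Y104.508
G1 X152.867 Y95.131
G1 X143.490 Y126.012
M5
G0 X98.890 Y6.930
M3 S254
G1 X178.720 Y148.553 F3807
G1 X114.787 Y58.341
G1 X159.598 Y194.682
G1 X152.708 Y105.406
G1 X39.751 Y78.329
M5
G0 X124.244 Y67.278
M3 S254
G1 X111.922 Y121.033 F3807
G1 X148.751 Y194.751
G1 X157.779 Y135.515
G1 X30.870 Y175.636
G1 X122.922 Y165.721
G1 X124.244 Y67.278
M5

Since the viewBox matches the mm dimensions, user units are millimetres directly. The only transform is the Y-flip y_m = 204.891 − y_svg.

Shape 1 is a regular polygon drawn with `<path>`. Its stroke #008000 means engrave at S254, F3807. After flipping Y the toolpath is (143.490,126.012) → (174.371,135.389) → (183.748,104.508) → (152.867,95.131) → (143.490,126.012), returning to the start.

Shape 2 is a open polyline drawn with `<path>`. Its stroke #008000 means engrave at S254, F3807. After flipping Y the toolpath is (98.890,6.930) → (178.720,148.553) → (114.787,58.341) → (159.598,194.682) → (152.708,105.406) → (39.751,78.329).

Shape 3 is a closed polygon drawn with `<path>`. Its stroke #008000 means engrave at S254, F3807. After flipping Y the toolpath is (124.244,67.278) → (111.922,121.033) → (148.751,194.751) → (157.779,135.515) → (30.870,175.636) → (122.922,165.721) → (124.244,67.278), returning to the start.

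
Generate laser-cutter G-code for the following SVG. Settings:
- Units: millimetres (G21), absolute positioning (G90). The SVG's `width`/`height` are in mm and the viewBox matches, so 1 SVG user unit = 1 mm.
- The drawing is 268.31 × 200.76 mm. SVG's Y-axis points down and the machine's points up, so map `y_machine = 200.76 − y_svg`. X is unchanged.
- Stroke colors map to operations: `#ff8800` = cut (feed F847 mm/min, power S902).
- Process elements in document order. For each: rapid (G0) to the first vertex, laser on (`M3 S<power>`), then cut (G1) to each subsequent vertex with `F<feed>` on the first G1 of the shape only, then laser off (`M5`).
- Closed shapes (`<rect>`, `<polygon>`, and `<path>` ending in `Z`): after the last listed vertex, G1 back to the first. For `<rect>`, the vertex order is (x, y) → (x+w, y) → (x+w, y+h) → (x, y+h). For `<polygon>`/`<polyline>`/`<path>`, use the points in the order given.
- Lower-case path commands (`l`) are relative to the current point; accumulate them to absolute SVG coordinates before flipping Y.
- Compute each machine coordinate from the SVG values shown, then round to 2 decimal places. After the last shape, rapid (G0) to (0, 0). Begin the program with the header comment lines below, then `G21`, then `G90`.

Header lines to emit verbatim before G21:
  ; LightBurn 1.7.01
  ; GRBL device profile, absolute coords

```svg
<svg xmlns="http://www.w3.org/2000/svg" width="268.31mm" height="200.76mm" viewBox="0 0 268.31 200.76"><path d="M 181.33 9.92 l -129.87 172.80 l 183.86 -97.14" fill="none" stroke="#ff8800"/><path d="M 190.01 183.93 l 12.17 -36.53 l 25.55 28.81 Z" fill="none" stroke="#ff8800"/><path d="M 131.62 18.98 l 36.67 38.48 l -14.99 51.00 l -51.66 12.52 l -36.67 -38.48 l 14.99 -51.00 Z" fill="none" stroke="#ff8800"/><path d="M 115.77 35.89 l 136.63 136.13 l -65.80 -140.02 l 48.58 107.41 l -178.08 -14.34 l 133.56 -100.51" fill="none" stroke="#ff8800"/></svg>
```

Since the viewBox matches the mm dimensions, user units are millimetres directly. The only transform is the Y-flip y_m = 200.76 − y_svg.

Shape 1 is a open polyline drawn with `<path>`. Its stroke #ff8800 means cut at S902, F847. After flipping Y the toolpath is (181.33,190.84) → (51.46,18.04) → (235.32,115.18).

Shape 2 is a regular polygon drawn with `<path>`. Its stroke #ff8800 means cut at S902, F847. After flipping Y the toolpath is (190.01,16.83) → (202.18,53.36) → (227.73,24.55) → (190.01,16.83), returning to the start.

Shape 3 is a regular polygon drawn with `<path>`. Its stroke #ff8800 means cut at S902, F847. After flipping Y the toolpath is (131.62,181.78) → (168.29,143.30) → (153.30,92.30) → (101.64,79.78) → (64.97,118.26) → (79.96,169.26) → (131.62,181.78), returning to the start.

Shape 4 is a open polyline drawn with `<path>`. Its stroke #ff8800 means cut at S902, F847. After flipping Y the toolpath is (115.77,164.87) → (252.40,28.74) → (186.60,168.76) → (235.18,61.35) → (57.10,75.69) → (190.66,176.20).

; LightBurn 1.7.01
; GRBL device profile, absolute coords
G21
G90
G0 X181.33 Y190.84
M3 S902
G1 X51.46 Y18.04 F847
G1 X235.32 Y115.18
M5
G0 X190.01 Y16.83
M3 S902
G1 X202.18 Y53.36 F847
G1 X227.73 Y24.55
G1 X190.01 Y16.83
M5
G0 X131.62 Y181.78
M3 S902
G1 X168.29 Y143.30 F847
G1 X153.30 Y92.30
G1 X101.64 Y79.78
G1 X64.97 Y118.26
G1 X79.96 Y169.26
G1 X131.62 Y181.78
M5
G0 X115.77 Y164.87
M3 S902
G1 X252.40 Y28.74 F847
G1 X186.60 Y168.76
G1 X235.18 Y61.35
G1 X57.10 Y75.69
G1 X190.66 Y176.20
M5
G0 X0.00 Y0.00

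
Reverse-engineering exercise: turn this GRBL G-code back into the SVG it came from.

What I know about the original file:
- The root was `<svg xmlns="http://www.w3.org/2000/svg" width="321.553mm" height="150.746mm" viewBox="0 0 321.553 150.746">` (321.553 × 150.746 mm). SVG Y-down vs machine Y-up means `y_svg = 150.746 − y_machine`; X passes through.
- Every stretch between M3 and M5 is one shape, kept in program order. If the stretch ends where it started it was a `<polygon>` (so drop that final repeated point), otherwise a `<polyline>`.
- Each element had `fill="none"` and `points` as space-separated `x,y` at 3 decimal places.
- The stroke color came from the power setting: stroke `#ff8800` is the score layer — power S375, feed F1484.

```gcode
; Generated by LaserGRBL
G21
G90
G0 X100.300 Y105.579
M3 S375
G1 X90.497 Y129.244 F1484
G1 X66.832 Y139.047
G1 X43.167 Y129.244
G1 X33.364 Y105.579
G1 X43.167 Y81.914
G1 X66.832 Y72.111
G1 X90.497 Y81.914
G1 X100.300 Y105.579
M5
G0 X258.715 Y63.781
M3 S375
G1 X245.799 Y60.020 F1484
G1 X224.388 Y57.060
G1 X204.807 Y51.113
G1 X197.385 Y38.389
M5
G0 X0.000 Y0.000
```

<svg xmlns="http://www.w3.org/2000/svg" width="321.553mm" height="150.746mm" viewBox="0 0 321.553 150.746">
  <polygon points="100.300,45.167 90.497,21.502 66.832,11.699 43.167,21.502 33.364,45.167 43.167,68.832 66.832,78.635 90.497,68.832" fill="none" stroke="#ff8800"/>
  <polyline points="258.715,86.965 245.799,90.726 224.388,93.686 204.807,99.633 197.385,112.357" fill="none" stroke="#ff8800"/>
</svg>

Machine Y-up, SVG Y-down with viewBox height 150.746, so y_svg = 150.746 − y_machine; X carries over. Every run uses S375, so all elements get stroke `#ff8800` (score).

Run 1: The run returns to its start, so emit a `<polygon>` with points (Y-flipped): 100.300,45.167 90.497,21.502 66.832,11.699 43.167,21.502 33.364,45.167 43.167,68.832 66.832,78.635 90.497,68.832.

Run 2: The run is open, so emit a `<polyline>` with points (Y-flipped): 258.715,86.965 245.799,90.726 224.388,93.686 204.807,99.633 197.385,112.357.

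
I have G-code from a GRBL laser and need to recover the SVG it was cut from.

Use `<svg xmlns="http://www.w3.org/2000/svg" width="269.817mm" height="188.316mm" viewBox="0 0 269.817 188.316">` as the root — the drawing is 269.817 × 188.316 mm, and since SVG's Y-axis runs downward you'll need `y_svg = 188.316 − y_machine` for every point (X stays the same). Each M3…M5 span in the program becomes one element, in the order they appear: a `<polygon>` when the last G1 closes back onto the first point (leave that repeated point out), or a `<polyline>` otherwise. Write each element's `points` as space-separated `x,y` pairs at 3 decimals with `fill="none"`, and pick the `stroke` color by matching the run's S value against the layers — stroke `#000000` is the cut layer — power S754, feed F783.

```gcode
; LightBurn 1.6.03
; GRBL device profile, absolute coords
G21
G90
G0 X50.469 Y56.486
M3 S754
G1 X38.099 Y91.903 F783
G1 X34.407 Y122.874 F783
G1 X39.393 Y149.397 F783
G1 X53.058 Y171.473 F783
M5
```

Machine Y-up, SVG Y-down with viewBox height 188.316, so y_svg = 188.316 − y_machine; X carries over. Every run uses S754, so all elements get stroke `#000000` (cut).

Run 1: The run is open, so emit a `<polyline>` with points (Y-flipped): 50.469,131.830 38.099,96.413 34.407,65.442 39.393,38.919 53.058,16.843.

<svg xmlns="http://www.w3.org/2000/svg" width="269.817mm" height="188.316mm" viewBox="0 0 269.817 188.316">
  <polyline points="50.469,131.830 38.099,96.413 34.407,65.442 39.393,38.919 53.058,16.843" fill="none" stroke="#000000"/>
</svg>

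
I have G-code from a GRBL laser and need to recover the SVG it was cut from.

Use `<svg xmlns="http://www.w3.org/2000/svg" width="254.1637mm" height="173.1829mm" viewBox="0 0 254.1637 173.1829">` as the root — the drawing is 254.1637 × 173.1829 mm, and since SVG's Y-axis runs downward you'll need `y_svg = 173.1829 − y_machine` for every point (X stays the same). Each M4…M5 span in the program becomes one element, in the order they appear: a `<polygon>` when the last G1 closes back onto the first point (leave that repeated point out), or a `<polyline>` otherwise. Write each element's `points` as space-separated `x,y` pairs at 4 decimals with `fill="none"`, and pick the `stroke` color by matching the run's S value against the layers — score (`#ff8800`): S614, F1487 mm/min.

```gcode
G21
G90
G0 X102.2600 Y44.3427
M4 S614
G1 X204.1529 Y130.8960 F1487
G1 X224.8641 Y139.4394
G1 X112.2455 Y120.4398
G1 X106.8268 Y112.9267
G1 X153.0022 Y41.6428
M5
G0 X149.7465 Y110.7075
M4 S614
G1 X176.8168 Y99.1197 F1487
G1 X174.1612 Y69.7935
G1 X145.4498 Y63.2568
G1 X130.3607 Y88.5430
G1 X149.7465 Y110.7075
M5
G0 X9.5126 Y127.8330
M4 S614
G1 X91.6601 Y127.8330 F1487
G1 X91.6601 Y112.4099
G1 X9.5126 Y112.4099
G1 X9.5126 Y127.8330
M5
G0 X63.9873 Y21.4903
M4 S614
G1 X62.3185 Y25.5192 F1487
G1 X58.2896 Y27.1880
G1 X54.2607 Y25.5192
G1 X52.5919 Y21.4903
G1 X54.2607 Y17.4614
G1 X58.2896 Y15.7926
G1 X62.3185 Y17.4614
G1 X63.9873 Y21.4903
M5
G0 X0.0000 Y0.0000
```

Each laser-on run becomes one SVG element. Flip Y back into SVG space with y_svg = 173.1829 − y_machine. Every run uses S614, so all elements get stroke `#ff8800` (score).

Run 1: The run is open, so emit a `<polyline>` with points (Y-flipped): 102.2600,128.8402 204.1529,42.2869 224.8641,33.7435 112.2455,52.7431 106.8268,60.2562 153.0022,131.5401.

Run 2: The run returns to its start, so emit a `<polygon>` with points (Y-flipped): 149.7465,62.4754 176.8168,74.0632 174.1612,103.3894 145.4498,109.9261 130.3607,84.6399.

Run 3: The run returns to its start, so emit a `<polygon>` with points (Y-flipped): 9.5126,45.3499 91.6601,45.3499 91.6601,60.7730 9.5126,60.7730.

Run 4: The run returns to its start, so emit a `<polygon>` with points (Y-flipped): 63.9873,151.6926 62.3185,147.6637 58.2896,145.9949 54.2607,147.6637 52.5919,151.6926 54.2607,155.7215 58.2896,157.3903 62.3185,155.7215.

<svg xmlns="http://www.w3.org/2000/svg" width="254.1637mm" height="173.1829mm" viewBox="0 0 254.1637 173.1829">
  <polyline points="102.2600,128.8402 204.1529,42.2869 224.8641,33.7435 112.2455,52.7431 106.8268,60.2562 153.0022,131.5401" fill="none" stroke="#ff8800"/>
  <polygon points="149.7465,62.4754 176.8168,74.0632 174.1612,103.3894 145.4498,109.9261 130.3607,84.6399" fill="none" stroke="#ff8800"/>
  <polygon points="9.5126,45.3499 91.6601,45.3499 91.6601,60.7730 9.5126,60.7730" fill="none" stroke="#ff8800"/>
  <polygon points="63.9873,151.6926 62.3185,147.6637 58.2896,145.9949 54.2607,147.6637 52.5919,151.6926 54.2607,155.7215 58.2896,157.3903 62.3185,155.7215" fill="none" stroke="#ff8800"/>
</svg>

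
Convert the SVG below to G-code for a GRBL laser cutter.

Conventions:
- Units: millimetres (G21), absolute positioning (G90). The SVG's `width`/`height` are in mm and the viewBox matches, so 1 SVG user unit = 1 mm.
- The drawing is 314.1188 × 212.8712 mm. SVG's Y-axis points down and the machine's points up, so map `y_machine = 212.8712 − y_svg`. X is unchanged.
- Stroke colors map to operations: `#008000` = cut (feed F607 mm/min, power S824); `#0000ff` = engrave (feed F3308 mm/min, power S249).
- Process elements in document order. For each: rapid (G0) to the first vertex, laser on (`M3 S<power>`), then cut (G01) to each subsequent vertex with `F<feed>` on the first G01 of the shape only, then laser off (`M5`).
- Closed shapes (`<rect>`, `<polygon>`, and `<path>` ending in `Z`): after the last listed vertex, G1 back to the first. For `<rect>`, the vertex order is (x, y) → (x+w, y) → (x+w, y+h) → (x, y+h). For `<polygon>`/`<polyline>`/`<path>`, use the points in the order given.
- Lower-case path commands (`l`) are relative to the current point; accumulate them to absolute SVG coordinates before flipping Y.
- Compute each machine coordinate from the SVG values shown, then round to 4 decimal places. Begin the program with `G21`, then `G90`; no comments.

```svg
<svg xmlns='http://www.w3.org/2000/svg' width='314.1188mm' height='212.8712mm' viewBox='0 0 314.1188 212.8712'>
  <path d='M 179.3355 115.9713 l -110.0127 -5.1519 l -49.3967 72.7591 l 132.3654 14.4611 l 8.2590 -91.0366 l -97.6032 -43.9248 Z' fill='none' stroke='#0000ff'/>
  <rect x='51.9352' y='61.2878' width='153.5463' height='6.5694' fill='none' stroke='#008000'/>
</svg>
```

Since the viewBox matches the mm dimensions, user units are millimetres directly. The only transform is the Y-flip y_m = 212.8712 − y_svg.

Shape 1 is a closed polygon drawn with `<path>`. Its stroke #0000ff means engrave at S249, F3308. After flipping Y the toolpath is (179.3355,96.8999) → (69.3228,102.0518) → (19.9261,29.2927) → (152.2915,14.8316) → (160.5505,105.8682) → (62.9473,149.7930) → (179.3355,96.8999), returning to the start.

Shape 2 is a rectangle drawn with `<rect>`. Its stroke #008000 means cut at S824, F607. After flipping Y the toolpath is (51.9352,151.5834) → (205.4815,151.5834) → (205.4815,145.0140) → (51.9352,145.0140) → (51.9352,151.5834), returning to the start.

G21
G90
G0 X179.3355 Y96.8999
M3 S249
G01 X69.3228 Y102.0518 F3308
G01 X19.9261 Y29.2927
G01 X152.2915 Y14.8316
G01 X160.5505 Y105.8682
G01 X62.9473 Y149.7930
G01 X179.3355 Y96.8999
M5
G0 X51.9352 Y151.5834
M3 S824
G01 X205.4815 Y151.5834 F607
G01 X205.4815 Y145.0140
G01 X51.9352 Y145.0140
G01 X51.9352 Y151.5834
M5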